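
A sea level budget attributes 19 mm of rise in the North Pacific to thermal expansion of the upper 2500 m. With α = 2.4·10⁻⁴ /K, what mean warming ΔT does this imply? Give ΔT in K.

ΔT = Δh/(αH) = 0.019 / (2.4×10⁻⁴ × 2500) ≈ 0.03167 K

about 0.032 K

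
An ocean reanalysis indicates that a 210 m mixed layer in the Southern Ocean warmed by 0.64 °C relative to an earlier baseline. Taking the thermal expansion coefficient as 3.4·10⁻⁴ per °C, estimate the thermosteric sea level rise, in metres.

Δh = αΔT·H = 3.4×10⁻⁴ × 0.64 × 210 = 0.045696 m

Δh ≈ 0.0457 m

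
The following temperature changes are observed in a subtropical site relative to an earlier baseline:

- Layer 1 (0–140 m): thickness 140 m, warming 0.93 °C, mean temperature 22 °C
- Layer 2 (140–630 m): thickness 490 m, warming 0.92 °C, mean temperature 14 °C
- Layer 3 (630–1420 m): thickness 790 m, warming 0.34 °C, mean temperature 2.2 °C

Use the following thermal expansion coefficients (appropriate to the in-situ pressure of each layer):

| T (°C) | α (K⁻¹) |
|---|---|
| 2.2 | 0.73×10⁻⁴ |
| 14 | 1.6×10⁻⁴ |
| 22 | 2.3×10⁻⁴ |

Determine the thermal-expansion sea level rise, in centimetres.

Δh = 12.2 cm

Layer 1 at 22 °C → α = 2.3×10⁻⁴ K⁻¹
Layer 2 at 14 °C → α = 1.6×10⁻⁴ K⁻¹
Layer 3 at 2.2 °C → α = 0.73×10⁻⁴ K⁻¹
0–140 m: 140 × 0.93 × 2.3×10⁻⁴ = 0.029946 m
490 × 0.92 × 1.6×10⁻⁴ = 0.072128 m
Layer 3: 0.34 × 0.73×10⁻⁴ × 790 = 0.0196078 m
Δh = 0.029946 + 0.072128 + 0.0196078 = 0.1216818 m ≈ 12.2 cm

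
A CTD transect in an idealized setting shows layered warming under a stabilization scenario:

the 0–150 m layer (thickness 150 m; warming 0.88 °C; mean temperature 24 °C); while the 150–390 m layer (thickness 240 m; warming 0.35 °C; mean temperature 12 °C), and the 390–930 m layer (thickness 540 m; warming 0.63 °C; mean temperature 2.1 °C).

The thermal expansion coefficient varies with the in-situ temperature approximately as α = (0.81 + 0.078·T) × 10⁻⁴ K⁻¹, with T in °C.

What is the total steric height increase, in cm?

Δh ≈ 8.3 cm

Layer 1: α = (0.81 + 0.078×24)×10⁻⁴ = 2.682×10⁻⁴ K⁻¹
Layer 2: α = (0.81 + 0.078×12)×10⁻⁴ = 1.746×10⁻⁴ K⁻¹
Layer 3: α = (0.81 + 0.078×2.1)×10⁻⁴ = 0.9738×10⁻⁴ K⁻¹
Layer 1: 2.682×10⁻⁴ × 0.88 × 150 = 0.0354024 m
150–390 m: 240 × 1.746×10⁻⁴ × 0.35 = 0.0146664 m
Layer 3: 0.9738×10⁻⁴ × 0.63 × 540 = 0.033128676 m
Δh = 0.0354024 + 0.0146664 + 0.033128676 = 0.083197476 m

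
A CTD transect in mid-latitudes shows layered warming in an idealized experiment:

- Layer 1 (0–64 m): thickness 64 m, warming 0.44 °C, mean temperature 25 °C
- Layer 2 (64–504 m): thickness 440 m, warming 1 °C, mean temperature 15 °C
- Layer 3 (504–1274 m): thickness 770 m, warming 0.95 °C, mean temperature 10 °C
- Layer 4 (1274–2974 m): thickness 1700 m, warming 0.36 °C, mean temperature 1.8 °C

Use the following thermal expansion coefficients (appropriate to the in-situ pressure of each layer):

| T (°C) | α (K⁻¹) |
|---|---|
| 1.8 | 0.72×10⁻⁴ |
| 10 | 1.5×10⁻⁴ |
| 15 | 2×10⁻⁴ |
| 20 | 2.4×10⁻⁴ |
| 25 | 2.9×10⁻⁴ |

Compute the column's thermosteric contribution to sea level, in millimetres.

Layer 1 at 25 °C → α = 2.9×10⁻⁴ K⁻¹
Layer 2 at 15 °C → α = 2×10⁻⁴ K⁻¹
Layer 3 at 10 °C → α = 1.5×10⁻⁴ K⁻¹
Layer 4 at 1.8 °C → α = 0.72×10⁻⁴ K⁻¹
Layer 1: 64 × 0.44 × 2.9×10⁻⁴ = 0.0081664 m
64–504 m: 440 × 1 × 2×10⁻⁴ = 0.08800 m
504–1274 m: 1.5×10⁻⁴ × 770 × 0.95 = 0.109725 m
0.72×10⁻⁴ × 1700 × 0.36 = 0.044064 m
Δh = 0.0081664 + 0.08800 + 0.109725 + 0.044064 = 0.2499554 m

250 mm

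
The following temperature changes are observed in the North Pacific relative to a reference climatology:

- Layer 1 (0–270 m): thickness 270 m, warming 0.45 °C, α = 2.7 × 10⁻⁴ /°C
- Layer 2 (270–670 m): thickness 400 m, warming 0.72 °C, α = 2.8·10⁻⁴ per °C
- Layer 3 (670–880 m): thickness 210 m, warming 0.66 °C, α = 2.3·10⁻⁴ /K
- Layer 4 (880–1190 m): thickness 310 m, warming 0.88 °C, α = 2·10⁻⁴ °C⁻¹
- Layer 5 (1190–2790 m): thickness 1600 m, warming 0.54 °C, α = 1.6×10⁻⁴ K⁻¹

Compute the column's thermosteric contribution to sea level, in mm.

Layer 1: 2.7×10⁻⁴ × 270 × 0.45 = 0.032805 m
Layer 2: 400 × 2.8×10⁻⁴ × 0.72 = 0.08064 m
Layer 3: 0.66 × 210 × 2.3×10⁻⁴ = 0.031878 m
Layer 4: 2×10⁻⁴ × 310 × 0.88 = 0.05456 m
Layer 5: 1600 × 0.54 × 1.6×10⁻⁴ = 0.13824 m
Δh = 0.032805 + 0.08064 + 0.031878 + 0.05456 + 0.13824 = 0.338123 m ≈ 338 mm

about 338 mm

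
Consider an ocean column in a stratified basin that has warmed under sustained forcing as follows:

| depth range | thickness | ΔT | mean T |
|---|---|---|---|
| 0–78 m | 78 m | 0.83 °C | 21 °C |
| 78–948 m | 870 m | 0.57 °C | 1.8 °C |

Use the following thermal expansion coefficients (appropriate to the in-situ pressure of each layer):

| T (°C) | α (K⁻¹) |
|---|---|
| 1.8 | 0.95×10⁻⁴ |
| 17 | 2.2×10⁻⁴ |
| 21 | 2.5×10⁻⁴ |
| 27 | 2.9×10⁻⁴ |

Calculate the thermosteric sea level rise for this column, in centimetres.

Δh = 6.33 cm

Layer 1 at 21 °C → α = 2.5×10⁻⁴ K⁻¹
Layer 2 at 1.8 °C → α = 0.95×10⁻⁴ K⁻¹
Layer 1: 2.5×10⁻⁴ × 0.83 × 78 = 0.016185 m
78–948 m: 0.95×10⁻⁴ × 870 × 0.57 = 0.0471105 m
Δh = 0.016185 + 0.0471105 = 0.0632955 m ≈ 6.33 cm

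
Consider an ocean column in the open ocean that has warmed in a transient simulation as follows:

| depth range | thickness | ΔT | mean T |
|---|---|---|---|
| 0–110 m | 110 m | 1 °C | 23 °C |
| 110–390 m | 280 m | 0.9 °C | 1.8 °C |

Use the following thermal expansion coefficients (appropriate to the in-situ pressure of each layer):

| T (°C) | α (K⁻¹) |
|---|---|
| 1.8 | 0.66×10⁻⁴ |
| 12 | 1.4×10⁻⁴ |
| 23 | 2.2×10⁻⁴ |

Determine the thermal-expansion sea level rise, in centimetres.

Layer 1 at 23 °C → α = 2.2×10⁻⁴ K⁻¹
Layer 2 at 1.8 °C → α = 0.66×10⁻⁴ K⁻¹
0–110 m: 110 × 2.2×10⁻⁴ × 1 = 0.02420 m
110–390 m: 0.66×10⁻⁴ × 0.9 × 280 = 0.016632 m
Δh = 0.02420 + 0.016632 = 0.040832 m

4.1 cm of thermosteric rise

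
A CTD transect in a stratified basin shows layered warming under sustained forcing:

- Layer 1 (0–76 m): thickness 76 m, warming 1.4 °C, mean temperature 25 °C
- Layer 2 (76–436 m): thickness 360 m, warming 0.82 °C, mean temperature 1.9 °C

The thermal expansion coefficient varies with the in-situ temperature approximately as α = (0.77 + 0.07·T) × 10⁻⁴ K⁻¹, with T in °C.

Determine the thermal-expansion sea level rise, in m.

about 0.0535 m

Layer 1: α = (0.77 + 0.07×25)×10⁻⁴ = 2.52×10⁻⁴ K⁻¹
Layer 2: α = (0.77 + 0.07×1.9)×10⁻⁴ = 0.903×10⁻⁴ K⁻¹
2.52×10⁻⁴ × 1.4 × 76 = 0.0268128 m
0.903×10⁻⁴ × 0.82 × 360 = 0.02665656 m
Δh = 0.0268128 + 0.02665656 = 0.05346936 m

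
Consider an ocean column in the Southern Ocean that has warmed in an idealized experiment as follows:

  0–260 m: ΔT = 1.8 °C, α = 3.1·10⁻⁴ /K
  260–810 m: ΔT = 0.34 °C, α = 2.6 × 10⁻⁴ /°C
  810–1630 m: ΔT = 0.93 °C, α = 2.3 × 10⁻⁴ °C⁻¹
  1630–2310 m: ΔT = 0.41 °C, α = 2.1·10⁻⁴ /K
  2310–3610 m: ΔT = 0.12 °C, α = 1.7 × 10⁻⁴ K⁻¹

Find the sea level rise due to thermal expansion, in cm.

Δh ≈ 45.4 cm

Layer 1: 1.8 × 3.1×10⁻⁴ × 260 = 0.14508 m
260–810 m: 2.6×10⁻⁴ × 550 × 0.34 = 0.04862 m
Layer 3: 0.93 × 820 × 2.3×10⁻⁴ = 0.175398 m
Layer 4: 680 × 0.41 × 2.1×10⁻⁴ = 0.058548 m
0.12 × 1300 × 1.7×10⁻⁴ = 0.02652 m
Δh = 0.14508 + 0.04862 + 0.175398 + 0.058548 + 0.02652 = 0.454166 m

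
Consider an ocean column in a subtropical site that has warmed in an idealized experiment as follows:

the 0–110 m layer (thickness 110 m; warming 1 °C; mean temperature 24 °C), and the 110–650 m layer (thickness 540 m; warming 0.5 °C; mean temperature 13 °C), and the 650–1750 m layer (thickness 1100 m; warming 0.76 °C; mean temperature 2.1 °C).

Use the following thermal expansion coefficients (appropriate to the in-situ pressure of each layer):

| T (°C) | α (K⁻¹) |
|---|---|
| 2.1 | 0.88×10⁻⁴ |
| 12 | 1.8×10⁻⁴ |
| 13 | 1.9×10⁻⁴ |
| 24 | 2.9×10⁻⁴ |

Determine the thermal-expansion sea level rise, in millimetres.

Layer 1 at 24 °C → α = 2.9×10⁻⁴ K⁻¹
Layer 2 at 13 °C → α = 1.9×10⁻⁴ K⁻¹
Layer 3 at 2.1 °C → α = 0.88×10⁻⁴ K⁻¹
0–110 m: 1 × 2.9×10⁻⁴ × 110 = 0.03190 m
540 × 1.9×10⁻⁴ × 0.5 = 0.05130 m
650–1750 m: 0.76 × 0.88×10⁻⁴ × 1100 = 0.073568 m
Δh = 0.03190 + 0.05130 + 0.073568 = 0.156768 m ≈ 157 mm

about 157 mm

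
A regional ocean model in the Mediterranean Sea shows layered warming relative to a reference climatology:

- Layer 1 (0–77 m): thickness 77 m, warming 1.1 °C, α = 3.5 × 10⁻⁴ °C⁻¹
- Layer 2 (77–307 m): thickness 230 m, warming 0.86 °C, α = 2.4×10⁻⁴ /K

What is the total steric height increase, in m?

0.0771 m

1.1 × 77 × 3.5×10⁻⁴ = 0.029645 m
Layer 2: 230 × 0.86 × 2.4×10⁻⁴ = 0.047472 m
Δh = 0.029645 + 0.047472 = 0.077117 m ≈ 0.0771 m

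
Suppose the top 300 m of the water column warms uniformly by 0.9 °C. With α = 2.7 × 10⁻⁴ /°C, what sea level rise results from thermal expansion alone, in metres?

about 0.0729 m

Δh = αΔT·H = 2.7×10⁻⁴ × 0.9 × 300 = 0.07290 m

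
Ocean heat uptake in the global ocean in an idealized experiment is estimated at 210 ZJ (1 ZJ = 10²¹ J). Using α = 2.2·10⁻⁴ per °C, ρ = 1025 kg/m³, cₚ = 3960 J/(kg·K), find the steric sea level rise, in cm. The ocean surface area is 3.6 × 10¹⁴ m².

3.16 cm of thermosteric rise

Per unit area: Q = 210×10²¹ / (3.6×10¹⁴) ≈ 5.833×10⁸ J/m²
Δh = αQ/(ρcₚ) = 2.2×10⁻⁴ × 5.833×10⁸ / (1025 × 3960) ≈ 0.031615 m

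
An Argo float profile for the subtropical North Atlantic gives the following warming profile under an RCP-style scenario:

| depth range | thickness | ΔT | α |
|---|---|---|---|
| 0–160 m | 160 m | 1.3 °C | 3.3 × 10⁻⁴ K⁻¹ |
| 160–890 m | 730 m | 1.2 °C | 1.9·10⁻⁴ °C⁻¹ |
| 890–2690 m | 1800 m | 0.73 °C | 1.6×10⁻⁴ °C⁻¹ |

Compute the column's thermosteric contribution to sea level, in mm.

0–160 m: 3.3×10⁻⁴ × 1.3 × 160 = 0.06864 m
160–890 m: 1.2 × 1.9×10⁻⁴ × 730 = 0.16644 m
890–2690 m: 0.73 × 1800 × 1.6×10⁻⁴ = 0.21024 m
Δh = 0.06864 + 0.16644 + 0.21024 = 0.44532 m

445 mm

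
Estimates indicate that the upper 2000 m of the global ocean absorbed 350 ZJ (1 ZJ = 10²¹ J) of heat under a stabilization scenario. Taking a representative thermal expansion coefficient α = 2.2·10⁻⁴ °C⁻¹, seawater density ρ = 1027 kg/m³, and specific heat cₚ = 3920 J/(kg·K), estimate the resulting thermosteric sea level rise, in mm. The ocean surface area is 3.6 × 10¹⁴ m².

Δh = 53.1 mm

Per unit area: Q = 350×10²¹ / (3.6×10¹⁴) ≈ 9.722×10⁸ J/m²
Δh = αQ/(ρcₚ) = 2.2×10⁻⁴ × 9.722×10⁸ / (1027 × 3920) ≈ 0.053128 m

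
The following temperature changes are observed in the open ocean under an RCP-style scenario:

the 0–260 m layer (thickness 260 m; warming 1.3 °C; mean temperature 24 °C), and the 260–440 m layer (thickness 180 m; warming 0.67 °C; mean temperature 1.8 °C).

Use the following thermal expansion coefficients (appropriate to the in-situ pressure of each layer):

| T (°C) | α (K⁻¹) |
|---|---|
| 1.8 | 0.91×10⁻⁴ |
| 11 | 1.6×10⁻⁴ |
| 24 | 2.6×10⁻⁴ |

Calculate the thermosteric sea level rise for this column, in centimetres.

9.89 cm of thermosteric rise

Layer 1 at 24 °C → α = 2.6×10⁻⁴ K⁻¹
Layer 2 at 1.8 °C → α = 0.91×10⁻⁴ K⁻¹
Layer 1: 2.6×10⁻⁴ × 1.3 × 260 = 0.08788 m
Layer 2: 0.67 × 0.91×10⁻⁴ × 180 = 0.0109746 m
Δh = 0.08788 + 0.0109746 = 0.0988546 m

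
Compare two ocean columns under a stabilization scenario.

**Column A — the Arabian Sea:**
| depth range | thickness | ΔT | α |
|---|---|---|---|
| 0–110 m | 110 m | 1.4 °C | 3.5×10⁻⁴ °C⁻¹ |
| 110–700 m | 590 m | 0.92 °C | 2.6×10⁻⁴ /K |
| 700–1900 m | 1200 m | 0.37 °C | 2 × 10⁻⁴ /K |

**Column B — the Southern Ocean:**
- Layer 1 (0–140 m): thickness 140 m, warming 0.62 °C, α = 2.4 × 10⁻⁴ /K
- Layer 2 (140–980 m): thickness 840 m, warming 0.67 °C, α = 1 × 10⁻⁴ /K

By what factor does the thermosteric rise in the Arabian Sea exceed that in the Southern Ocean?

A Layer 1: 1.4 × 110 × 3.5×10⁻⁴ = 0.05390 m
A 0.92 × 2.6×10⁻⁴ × 590 = 0.141128 m
A 700–1900 m: 0.37 × 2×10⁻⁴ × 1200 = 0.08880 m
A total: 0.283828 m
B Layer 1: 0.62 × 2.4×10⁻⁴ × 140 = 0.020832 m
B 1×10⁻⁴ × 840 × 0.67 = 0.05628 m
B total: 0.077112 m
Ratio: 0.283828 / 0.077112 ≈ 3.681

≈ 3.7×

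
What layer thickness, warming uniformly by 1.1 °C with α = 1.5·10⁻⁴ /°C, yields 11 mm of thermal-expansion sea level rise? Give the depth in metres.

H ≈ 67 m

H = Δh/(αΔT) = 0.011 / (1.5×10⁻⁴ × 1.1) ≈ 66.67 m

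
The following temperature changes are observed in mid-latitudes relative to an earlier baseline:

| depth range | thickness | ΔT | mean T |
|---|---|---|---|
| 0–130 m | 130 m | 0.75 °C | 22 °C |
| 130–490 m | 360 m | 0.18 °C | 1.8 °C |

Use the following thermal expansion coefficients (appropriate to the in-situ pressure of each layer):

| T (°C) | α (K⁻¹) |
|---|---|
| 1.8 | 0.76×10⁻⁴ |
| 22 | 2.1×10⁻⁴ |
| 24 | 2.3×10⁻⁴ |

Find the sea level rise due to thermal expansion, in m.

about 0.0254 m

Layer 1 at 22 °C → α = 2.1×10⁻⁴ K⁻¹
Layer 2 at 1.8 °C → α = 0.76×10⁻⁴ K⁻¹
Layer 1: 2.1×10⁻⁴ × 130 × 0.75 = 0.020475 m
130–490 m: 0.76×10⁻⁴ × 0.18 × 360 = 0.0049248 m
Δh = 0.020475 + 0.0049248 = 0.0253998 m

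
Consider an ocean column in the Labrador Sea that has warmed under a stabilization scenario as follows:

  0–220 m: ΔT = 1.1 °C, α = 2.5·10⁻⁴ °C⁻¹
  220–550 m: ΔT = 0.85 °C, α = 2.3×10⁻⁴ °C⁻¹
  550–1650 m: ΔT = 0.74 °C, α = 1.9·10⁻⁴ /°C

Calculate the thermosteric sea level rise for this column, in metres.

1.1 × 220 × 2.5×10⁻⁴ = 0.06050 m
Layer 2: 0.85 × 2.3×10⁻⁴ × 330 = 0.064515 m
0.74 × 1100 × 1.9×10⁻⁴ = 0.15466 m
Δh = 0.06050 + 0.064515 + 0.15466 = 0.279675 m

about 0.28 m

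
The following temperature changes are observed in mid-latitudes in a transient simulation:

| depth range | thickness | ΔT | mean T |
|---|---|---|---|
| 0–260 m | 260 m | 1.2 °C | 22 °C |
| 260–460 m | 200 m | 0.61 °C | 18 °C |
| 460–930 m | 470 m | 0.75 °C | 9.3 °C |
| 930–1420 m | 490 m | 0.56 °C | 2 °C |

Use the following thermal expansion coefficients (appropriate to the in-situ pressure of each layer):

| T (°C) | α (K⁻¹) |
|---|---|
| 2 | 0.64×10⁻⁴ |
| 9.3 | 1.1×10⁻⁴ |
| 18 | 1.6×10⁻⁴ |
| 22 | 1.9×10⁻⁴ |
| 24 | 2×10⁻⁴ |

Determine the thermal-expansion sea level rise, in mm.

Layer 1 at 22 °C → α = 1.9×10⁻⁴ K⁻¹
Layer 2 at 18 °C → α = 1.6×10⁻⁴ K⁻¹
Layer 3 at 9.3 °C → α = 1.1×10⁻⁴ K⁻¹
Layer 4 at 2 °C → α = 0.64×10⁻⁴ K⁻¹
260 × 1.9×10⁻⁴ × 1.2 = 0.05928 m
Layer 2: 1.6×10⁻⁴ × 0.61 × 200 = 0.01952 m
460–930 m: 0.75 × 470 × 1.1×10⁻⁴ = 0.038775 m
930–1420 m: 0.56 × 0.64×10⁻⁴ × 490 = 0.0175616 m
Δh = 0.05928 + 0.01952 + 0.038775 + 0.0175616 = 0.1351366 m

Δh ≈ 140 mm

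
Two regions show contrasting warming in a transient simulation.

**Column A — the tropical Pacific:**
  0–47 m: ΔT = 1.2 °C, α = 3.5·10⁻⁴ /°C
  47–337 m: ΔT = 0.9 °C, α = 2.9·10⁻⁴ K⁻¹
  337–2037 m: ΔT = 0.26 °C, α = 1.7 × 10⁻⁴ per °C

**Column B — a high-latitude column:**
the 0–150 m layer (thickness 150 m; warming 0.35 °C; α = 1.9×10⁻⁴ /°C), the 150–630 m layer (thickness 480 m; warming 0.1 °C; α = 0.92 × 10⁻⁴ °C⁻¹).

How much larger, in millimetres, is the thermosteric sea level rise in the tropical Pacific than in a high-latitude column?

Δh_A − Δh_B ≈ 156 mm

A 0–47 m: 3.5×10⁻⁴ × 1.2 × 47 = 0.01974 m
A Layer 2: 290 × 0.9 × 2.9×10⁻⁴ = 0.07569 m
A Layer 3: 1700 × 0.26 × 1.7×10⁻⁴ = 0.07514 m
A total: 0.17057 m
B Layer 1: 0.35 × 1.9×10⁻⁴ × 150 = 0.009975 m
B 0.92×10⁻⁴ × 0.1 × 480 = 0.004416 m
B total: 0.014391 m
Difference: 0.17057 − 0.014391 = 0.156179 m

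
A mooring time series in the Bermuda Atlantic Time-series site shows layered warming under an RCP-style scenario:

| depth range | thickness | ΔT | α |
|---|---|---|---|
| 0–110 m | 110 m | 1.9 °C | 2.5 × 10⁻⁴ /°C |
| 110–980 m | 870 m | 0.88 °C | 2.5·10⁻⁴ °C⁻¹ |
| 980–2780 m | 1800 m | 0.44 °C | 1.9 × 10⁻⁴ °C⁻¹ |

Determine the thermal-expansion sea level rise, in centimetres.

Δh = 39.4 cm

2.5×10⁻⁴ × 110 × 1.9 = 0.05225 m
870 × 2.5×10⁻⁴ × 0.88 = 0.19140 m
Layer 3: 1.9×10⁻⁴ × 0.44 × 1800 = 0.15048 m
Δh = 0.05225 + 0.19140 + 0.15048 = 0.39413 m ≈ 39.4 cm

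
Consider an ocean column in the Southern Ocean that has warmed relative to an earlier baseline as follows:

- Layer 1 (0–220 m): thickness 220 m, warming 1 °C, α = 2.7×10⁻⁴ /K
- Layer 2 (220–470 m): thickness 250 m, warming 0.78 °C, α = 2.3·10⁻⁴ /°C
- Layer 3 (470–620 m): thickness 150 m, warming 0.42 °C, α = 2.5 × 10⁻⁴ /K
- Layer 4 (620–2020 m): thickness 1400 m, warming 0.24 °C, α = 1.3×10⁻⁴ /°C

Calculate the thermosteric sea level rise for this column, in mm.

0–220 m: 1 × 2.7×10⁻⁴ × 220 = 0.05940 m
0.78 × 2.3×10⁻⁴ × 250 = 0.04485 m
150 × 0.42 × 2.5×10⁻⁴ = 0.01575 m
0.24 × 1400 × 1.3×10⁻⁴ = 0.04368 m
Δh = 0.05940 + 0.04485 + 0.01575 + 0.04368 = 0.16368 m ≈ 164 mm

about 164 mm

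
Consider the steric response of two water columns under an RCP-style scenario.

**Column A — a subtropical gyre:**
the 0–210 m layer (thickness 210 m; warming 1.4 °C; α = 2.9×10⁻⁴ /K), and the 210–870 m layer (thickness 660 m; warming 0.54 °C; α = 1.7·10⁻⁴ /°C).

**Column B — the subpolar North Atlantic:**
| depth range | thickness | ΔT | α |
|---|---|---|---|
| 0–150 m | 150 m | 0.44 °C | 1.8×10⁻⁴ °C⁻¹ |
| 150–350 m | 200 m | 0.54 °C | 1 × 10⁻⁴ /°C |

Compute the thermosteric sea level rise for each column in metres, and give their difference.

A Layer 1: 2.9×10⁻⁴ × 1.4 × 210 = 0.08526 m
A Layer 2: 1.7×10⁻⁴ × 660 × 0.54 = 0.060588 m
A total: 0.145848 m
B 1.8×10⁻⁴ × 0.44 × 150 = 0.01188 m
B 150–350 m: 1×10⁻⁴ × 0.54 × 200 = 0.01080 m
B total: 0.02268 m
Difference: 0.145848 − 0.02268 = 0.123168 m

A: 0.15 m; B: 0.023 m; difference 0.12 m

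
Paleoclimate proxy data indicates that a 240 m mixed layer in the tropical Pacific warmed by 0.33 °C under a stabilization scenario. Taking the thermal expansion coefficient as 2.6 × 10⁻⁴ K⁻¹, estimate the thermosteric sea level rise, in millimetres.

about 20.6 mm

Δh = αΔT·H = 2.6×10⁻⁴ × 0.33 × 240 = 0.020592 m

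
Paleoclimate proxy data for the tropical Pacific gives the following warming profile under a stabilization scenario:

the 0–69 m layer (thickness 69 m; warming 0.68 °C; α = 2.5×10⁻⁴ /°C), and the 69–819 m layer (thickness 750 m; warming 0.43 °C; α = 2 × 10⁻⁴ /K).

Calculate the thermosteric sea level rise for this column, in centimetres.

0–69 m: 0.68 × 2.5×10⁻⁴ × 69 = 0.01173 m
69–819 m: 0.43 × 2×10⁻⁴ × 750 = 0.06450 m
Δh = 0.01173 + 0.06450 = 0.07623 m

Δh ≈ 7.62 cm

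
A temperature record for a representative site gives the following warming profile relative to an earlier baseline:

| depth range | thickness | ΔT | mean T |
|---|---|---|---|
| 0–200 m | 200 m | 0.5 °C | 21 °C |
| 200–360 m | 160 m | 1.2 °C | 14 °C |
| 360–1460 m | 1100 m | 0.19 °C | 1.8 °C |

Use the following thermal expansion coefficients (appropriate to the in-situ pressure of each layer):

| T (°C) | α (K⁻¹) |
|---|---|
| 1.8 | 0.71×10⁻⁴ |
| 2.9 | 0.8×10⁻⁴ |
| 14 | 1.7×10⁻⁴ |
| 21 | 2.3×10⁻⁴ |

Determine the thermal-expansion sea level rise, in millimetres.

Layer 1 at 21 °C → α = 2.3×10⁻⁴ K⁻¹
Layer 2 at 14 °C → α = 1.7×10⁻⁴ K⁻¹
Layer 3 at 1.8 °C → α = 0.71×10⁻⁴ K⁻¹
Layer 1: 2.3×10⁻⁴ × 200 × 0.5 = 0.02300 m
Layer 2: 1.7×10⁻⁴ × 1.2 × 160 = 0.03264 m
Layer 3: 0.71×10⁻⁴ × 0.19 × 1100 = 0.014839 m
Δh = 0.02300 + 0.03264 + 0.014839 = 0.070479 m ≈ 70.5 mm

70.5 mm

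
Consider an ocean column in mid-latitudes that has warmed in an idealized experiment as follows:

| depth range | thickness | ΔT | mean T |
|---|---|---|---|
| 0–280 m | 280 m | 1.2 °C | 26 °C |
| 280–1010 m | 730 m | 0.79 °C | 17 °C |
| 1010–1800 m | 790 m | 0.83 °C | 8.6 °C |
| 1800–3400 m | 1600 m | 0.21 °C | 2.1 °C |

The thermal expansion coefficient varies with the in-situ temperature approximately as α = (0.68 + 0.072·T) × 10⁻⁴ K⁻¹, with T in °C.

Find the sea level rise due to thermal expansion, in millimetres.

Layer 1: α = (0.68 + 0.072×26)×10⁻⁴ = 2.552×10⁻⁴ K⁻¹
Layer 2: α = (0.68 + 0.072×17)×10⁻⁴ = 1.904×10⁻⁴ K⁻¹
Layer 3: α = (0.68 + 0.072×8.6)×10⁻⁴ = 1.2992×10⁻⁴ K⁻¹
Layer 4: α = (0.68 + 0.072×2.1)×10⁻⁴ = 0.8312×10⁻⁴ K⁻¹
280 × 1.2 × 2.552×10⁻⁴ = 0.0857472 m
730 × 1.904×10⁻⁴ × 0.79 = 0.10980368 m
Layer 3: 0.83 × 790 × 1.2992×10⁻⁴ = 0.085188544 m
Layer 4: 0.21 × 1600 × 0.8312×10⁻⁴ = 0.02792832 m
Δh = 0.0857472 + 0.10980368 + 0.085188544 + 0.02792832 = 0.308667744 m

309 mm of thermosteric rise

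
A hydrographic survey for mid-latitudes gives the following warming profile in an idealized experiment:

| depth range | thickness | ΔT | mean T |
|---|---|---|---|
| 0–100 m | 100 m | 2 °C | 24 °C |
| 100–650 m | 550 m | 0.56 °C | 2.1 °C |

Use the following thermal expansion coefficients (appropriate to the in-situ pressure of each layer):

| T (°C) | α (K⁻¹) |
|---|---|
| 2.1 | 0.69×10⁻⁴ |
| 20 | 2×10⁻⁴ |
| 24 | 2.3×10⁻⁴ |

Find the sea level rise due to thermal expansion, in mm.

about 67.3 mm

Layer 1 at 24 °C → α = 2.3×10⁻⁴ K⁻¹
Layer 2 at 2.1 °C → α = 0.69×10⁻⁴ K⁻¹
Layer 1: 100 × 2.3×10⁻⁴ × 2 = 0.04600 m
0.69×10⁻⁴ × 0.56 × 550 = 0.021252 m
Δh = 0.04600 + 0.021252 = 0.067252 m ≈ 67.3 mm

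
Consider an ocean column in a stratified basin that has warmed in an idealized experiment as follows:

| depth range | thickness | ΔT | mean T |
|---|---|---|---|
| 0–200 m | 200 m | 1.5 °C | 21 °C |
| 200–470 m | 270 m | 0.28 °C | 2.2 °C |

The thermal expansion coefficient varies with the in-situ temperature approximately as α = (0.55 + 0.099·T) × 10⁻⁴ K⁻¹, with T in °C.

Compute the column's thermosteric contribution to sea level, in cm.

8.5 cm of thermosteric rise

Layer 1: α = (0.55 + 0.099×21)×10⁻⁴ = 2.629×10⁻⁴ K⁻¹
Layer 2: α = (0.55 + 0.099×2.2)×10⁻⁴ = 0.7678×10⁻⁴ K⁻¹
Layer 1: 2.629×10⁻⁴ × 200 × 1.5 = 0.07887 m
0.28 × 0.7678×10⁻⁴ × 270 = 0.005804568 m
Δh = 0.07887 + 0.005804568 = 0.084674568 m ≈ 8.5 cm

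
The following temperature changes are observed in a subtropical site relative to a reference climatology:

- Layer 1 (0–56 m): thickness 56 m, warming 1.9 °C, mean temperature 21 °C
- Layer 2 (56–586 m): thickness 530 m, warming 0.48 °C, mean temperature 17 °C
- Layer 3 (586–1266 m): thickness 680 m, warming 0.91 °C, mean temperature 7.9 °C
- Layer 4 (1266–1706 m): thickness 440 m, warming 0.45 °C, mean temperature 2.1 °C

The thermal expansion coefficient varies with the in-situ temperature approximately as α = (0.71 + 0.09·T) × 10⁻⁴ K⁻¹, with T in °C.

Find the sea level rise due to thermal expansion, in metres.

Layer 1: α = (0.71 + 0.09×21)×10⁻⁴ = 2.6×10⁻⁴ K⁻¹
Layer 2: α = (0.71 + 0.09×17)×10⁻⁴ = 2.24×10⁻⁴ K⁻¹
Layer 3: α = (0.71 + 0.09×7.9)×10⁻⁴ = 1.421×10⁻⁴ K⁻¹
Layer 4: α = (0.71 + 0.09×2.1)×10⁻⁴ = 0.899×10⁻⁴ K⁻¹
2.6×10⁻⁴ × 1.9 × 56 = 0.027664 m
Layer 2: 530 × 0.48 × 2.24×10⁻⁴ = 0.0569856 m
586–1266 m: 0.91 × 1.421×10⁻⁴ × 680 = 0.08793148 m
1266–1706 m: 0.899×10⁻⁴ × 0.45 × 440 = 0.0178002 m
Δh = 0.027664 + 0.0569856 + 0.08793148 + 0.0178002 = 0.19038128 m ≈ 0.19 m

0.19 m of thermosteric rise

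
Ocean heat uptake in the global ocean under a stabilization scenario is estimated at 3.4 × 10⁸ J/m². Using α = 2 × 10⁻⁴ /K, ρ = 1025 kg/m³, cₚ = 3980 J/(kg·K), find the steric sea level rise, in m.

Δh = αQ/(ρcₚ) = 2×10⁻⁴ × 3.4×10⁸ / (1025 × 3980) ≈ 0.016669 m

Δh = 0.0167 m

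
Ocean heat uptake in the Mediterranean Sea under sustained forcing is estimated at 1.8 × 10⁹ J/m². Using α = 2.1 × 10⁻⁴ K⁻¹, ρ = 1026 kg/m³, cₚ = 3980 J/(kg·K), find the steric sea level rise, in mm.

Δh = αQ/(ρcₚ) = 2.1×10⁻⁴ × 1.8×10⁹ / (1026 × 3980) ≈ 0.092568 m

92.6 mm of thermosteric rise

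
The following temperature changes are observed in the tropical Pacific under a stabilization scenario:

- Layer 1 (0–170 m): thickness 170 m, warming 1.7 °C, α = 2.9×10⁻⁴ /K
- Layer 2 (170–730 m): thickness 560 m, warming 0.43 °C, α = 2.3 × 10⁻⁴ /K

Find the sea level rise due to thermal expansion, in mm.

139 mm

Layer 1: 2.9×10⁻⁴ × 1.7 × 170 = 0.08381 m
0.43 × 560 × 2.3×10⁻⁴ = 0.055384 m
Δh = 0.08381 + 0.055384 = 0.139194 m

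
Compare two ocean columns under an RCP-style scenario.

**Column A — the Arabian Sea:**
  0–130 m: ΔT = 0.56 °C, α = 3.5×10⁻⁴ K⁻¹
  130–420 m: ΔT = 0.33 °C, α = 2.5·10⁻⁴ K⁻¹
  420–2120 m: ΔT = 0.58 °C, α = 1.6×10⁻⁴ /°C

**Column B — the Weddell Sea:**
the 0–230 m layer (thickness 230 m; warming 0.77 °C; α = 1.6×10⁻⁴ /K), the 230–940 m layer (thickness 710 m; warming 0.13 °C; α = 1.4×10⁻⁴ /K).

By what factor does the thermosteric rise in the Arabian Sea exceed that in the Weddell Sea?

A 0–130 m: 3.5×10⁻⁴ × 130 × 0.56 = 0.02548 m
A Layer 2: 290 × 0.33 × 2.5×10⁻⁴ = 0.023925 m
A 420–2120 m: 1.6×10⁻⁴ × 1700 × 0.58 = 0.15776 m
A total: 0.207165 m
B 0–230 m: 1.6×10⁻⁴ × 230 × 0.77 = 0.028336 m
B 230–940 m: 1.4×10⁻⁴ × 710 × 0.13 = 0.012922 m
B total: 0.041258 m
Ratio: 0.207165 / 0.041258 ≈ 5.021

≈ 5.0×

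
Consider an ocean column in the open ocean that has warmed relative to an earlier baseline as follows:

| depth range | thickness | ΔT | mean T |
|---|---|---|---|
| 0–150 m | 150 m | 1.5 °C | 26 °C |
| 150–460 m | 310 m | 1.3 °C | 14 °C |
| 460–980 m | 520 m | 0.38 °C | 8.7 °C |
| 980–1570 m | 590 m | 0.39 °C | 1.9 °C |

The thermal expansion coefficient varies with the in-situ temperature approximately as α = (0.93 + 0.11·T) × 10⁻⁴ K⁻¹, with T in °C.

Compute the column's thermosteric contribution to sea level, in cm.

Layer 1: α = (0.93 + 0.11×26)×10⁻⁴ = 3.79×10⁻⁴ K⁻¹
Layer 2: α = (0.93 + 0.11×14)×10⁻⁴ = 2.47×10⁻⁴ K⁻¹
Layer 3: α = (0.93 + 0.11×8.7)×10⁻⁴ = 1.887×10⁻⁴ K⁻¹
Layer 4: α = (0.93 + 0.11×1.9)×10⁻⁴ = 1.139×10⁻⁴ K⁻¹
Layer 1: 1.5 × 3.79×10⁻⁴ × 150 = 0.085275 m
310 × 1.3 × 2.47×10⁻⁴ = 0.099541 m
Layer 3: 520 × 0.38 × 1.887×10⁻⁴ = 0.03728712 m
Layer 4: 0.39 × 590 × 1.139×10⁻⁴ = 0.02620839 m
Δh = 0.085275 + 0.099541 + 0.03728712 + 0.02620839 = 0.24831151 m ≈ 24.8 cm

Δh = 24.8 cm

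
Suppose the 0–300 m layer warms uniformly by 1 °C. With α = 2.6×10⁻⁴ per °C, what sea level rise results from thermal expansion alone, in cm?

Δh = αΔT·H = 2.6×10⁻⁴ × 1 × 300 = 0.07800 m

7.80 cm of thermosteric rise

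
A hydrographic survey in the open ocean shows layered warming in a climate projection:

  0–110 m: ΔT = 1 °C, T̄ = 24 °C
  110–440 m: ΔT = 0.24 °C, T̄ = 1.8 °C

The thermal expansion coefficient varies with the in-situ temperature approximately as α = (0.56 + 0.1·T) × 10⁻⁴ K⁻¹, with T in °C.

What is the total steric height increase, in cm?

about 3.8 cm

Layer 1: α = (0.56 + 0.1×24)×10⁻⁴ = 2.96×10⁻⁴ K⁻¹
Layer 2: α = (0.56 + 0.1×1.8)×10⁻⁴ = 0.74×10⁻⁴ K⁻¹
0–110 m: 2.96×10⁻⁴ × 110 × 1 = 0.03256 m
0.24 × 0.74×10⁻⁴ × 330 = 0.0058608 m
Δh = 0.03256 + 0.0058608 = 0.0384208 m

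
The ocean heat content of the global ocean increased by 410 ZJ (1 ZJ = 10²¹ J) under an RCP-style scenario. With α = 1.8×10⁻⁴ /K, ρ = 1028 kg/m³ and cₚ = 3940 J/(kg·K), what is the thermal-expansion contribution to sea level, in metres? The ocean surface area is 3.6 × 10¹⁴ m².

0.0506 m of thermosteric rise

Per unit area: Q = 410×10²¹ / (3.6×10¹⁴) ≈ 1.139×10⁹ J/m²
Δh = αQ/(ρcₚ) = 1.8×10⁻⁴ × 1.139×10⁹ / (1028 × 3940) ≈ 0.050618 m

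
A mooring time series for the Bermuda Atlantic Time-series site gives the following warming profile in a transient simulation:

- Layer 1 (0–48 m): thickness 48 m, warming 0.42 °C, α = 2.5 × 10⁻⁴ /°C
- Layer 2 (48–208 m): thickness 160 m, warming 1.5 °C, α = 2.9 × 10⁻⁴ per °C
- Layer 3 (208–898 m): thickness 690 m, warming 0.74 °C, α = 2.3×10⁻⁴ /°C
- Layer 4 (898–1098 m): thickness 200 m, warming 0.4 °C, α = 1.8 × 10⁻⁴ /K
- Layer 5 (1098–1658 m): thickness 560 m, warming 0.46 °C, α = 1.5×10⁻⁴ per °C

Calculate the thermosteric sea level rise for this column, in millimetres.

Δh ≈ 250 mm

Layer 1: 0.42 × 2.5×10⁻⁴ × 48 = 0.00504 m
Layer 2: 1.5 × 2.9×10⁻⁴ × 160 = 0.06960 m
Layer 3: 2.3×10⁻⁴ × 0.74 × 690 = 0.117438 m
1.8×10⁻⁴ × 0.4 × 200 = 0.01440 m
1098–1658 m: 1.5×10⁻⁴ × 560 × 0.46 = 0.03864 m
Δh = 0.00504 + 0.06960 + 0.117438 + 0.01440 + 0.03864 = 0.245118 m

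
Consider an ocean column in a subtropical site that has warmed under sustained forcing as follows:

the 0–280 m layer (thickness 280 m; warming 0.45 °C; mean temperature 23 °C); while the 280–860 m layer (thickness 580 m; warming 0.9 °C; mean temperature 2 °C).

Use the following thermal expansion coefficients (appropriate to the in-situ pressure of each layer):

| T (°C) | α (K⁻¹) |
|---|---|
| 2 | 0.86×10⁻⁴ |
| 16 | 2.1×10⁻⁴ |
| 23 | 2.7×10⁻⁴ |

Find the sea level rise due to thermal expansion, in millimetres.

Layer 1 at 23 °C → α = 2.7×10⁻⁴ K⁻¹
Layer 2 at 2 °C → α = 0.86×10⁻⁴ K⁻¹
0–280 m: 0.45 × 280 × 2.7×10⁻⁴ = 0.03402 m
280–860 m: 580 × 0.9 × 0.86×10⁻⁴ = 0.044892 m
Δh = 0.03402 + 0.044892 = 0.078912 m

Δh = 78.9 mm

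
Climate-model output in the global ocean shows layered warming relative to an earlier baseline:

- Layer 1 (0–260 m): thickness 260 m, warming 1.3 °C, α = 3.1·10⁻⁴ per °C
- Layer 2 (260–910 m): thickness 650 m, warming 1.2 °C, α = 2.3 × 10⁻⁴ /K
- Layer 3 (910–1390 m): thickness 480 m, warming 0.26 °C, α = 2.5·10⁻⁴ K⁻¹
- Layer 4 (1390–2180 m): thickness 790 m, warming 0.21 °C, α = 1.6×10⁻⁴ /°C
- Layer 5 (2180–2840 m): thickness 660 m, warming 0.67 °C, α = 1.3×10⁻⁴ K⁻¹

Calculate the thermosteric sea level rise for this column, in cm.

260 × 3.1×10⁻⁴ × 1.3 = 0.10478 m
Layer 2: 2.3×10⁻⁴ × 1.2 × 650 = 0.17940 m
2.5×10⁻⁴ × 480 × 0.26 = 0.03120 m
Layer 4: 0.21 × 790 × 1.6×10⁻⁴ = 0.026544 m
0.67 × 660 × 1.3×10⁻⁴ = 0.057486 m
Δh = 0.10478 + 0.17940 + 0.03120 + 0.026544 + 0.057486 = 0.39941 m

Δh = 40 cm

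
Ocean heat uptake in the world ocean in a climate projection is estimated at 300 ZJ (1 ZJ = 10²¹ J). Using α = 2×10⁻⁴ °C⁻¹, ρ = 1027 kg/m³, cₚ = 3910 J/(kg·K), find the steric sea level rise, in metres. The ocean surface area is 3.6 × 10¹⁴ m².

Δh = 0.042 m

Per unit area: Q = 300×10²¹ / (3.6×10¹⁴) ≈ 8.333×10⁸ J/m²
Δh = αQ/(ρcₚ) = 2×10⁻⁴ × 8.333×10⁸ / (1027 × 3910) ≈ 0.041503 m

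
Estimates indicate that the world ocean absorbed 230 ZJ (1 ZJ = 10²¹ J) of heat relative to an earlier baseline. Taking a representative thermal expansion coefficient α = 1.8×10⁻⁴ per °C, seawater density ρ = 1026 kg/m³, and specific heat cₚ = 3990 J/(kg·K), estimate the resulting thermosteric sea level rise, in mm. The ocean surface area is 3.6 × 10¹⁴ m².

Per unit area: Q = 230×10²¹ / (3.6×10¹⁴) ≈ 6.389×10⁸ J/m²
Δh = αQ/(ρcₚ) = 1.8×10⁻⁴ × 6.389×10⁸ / (1026 × 3990) ≈ 0.028092 m

Δh = 28 mm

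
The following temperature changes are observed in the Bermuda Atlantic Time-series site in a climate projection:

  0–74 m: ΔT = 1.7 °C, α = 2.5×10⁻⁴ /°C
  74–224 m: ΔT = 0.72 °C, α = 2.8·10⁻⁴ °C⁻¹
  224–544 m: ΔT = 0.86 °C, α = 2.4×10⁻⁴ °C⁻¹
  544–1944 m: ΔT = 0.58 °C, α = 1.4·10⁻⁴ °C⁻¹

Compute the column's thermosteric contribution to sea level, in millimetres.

Δh ≈ 240 mm

74 × 2.5×10⁻⁴ × 1.7 = 0.03145 m
0.72 × 2.8×10⁻⁴ × 150 = 0.03024 m
Layer 3: 320 × 0.86 × 2.4×10⁻⁴ = 0.066048 m
Layer 4: 1400 × 0.58 × 1.4×10⁻⁴ = 0.11368 m
Δh = 0.03145 + 0.03024 + 0.066048 + 0.11368 = 0.241418 m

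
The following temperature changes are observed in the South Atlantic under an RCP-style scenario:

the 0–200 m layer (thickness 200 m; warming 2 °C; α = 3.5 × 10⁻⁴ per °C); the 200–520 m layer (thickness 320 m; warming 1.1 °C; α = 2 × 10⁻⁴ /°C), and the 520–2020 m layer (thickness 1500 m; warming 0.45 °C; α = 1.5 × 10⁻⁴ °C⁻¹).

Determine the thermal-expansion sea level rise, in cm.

0–200 m: 3.5×10⁻⁴ × 200 × 2 = 0.14000 m
2×10⁻⁴ × 1.1 × 320 = 0.07040 m
1500 × 0.45 × 1.5×10⁻⁴ = 0.10125 m
Δh = 0.14000 + 0.07040 + 0.10125 = 0.31165 m ≈ 31 cm

about 31 cm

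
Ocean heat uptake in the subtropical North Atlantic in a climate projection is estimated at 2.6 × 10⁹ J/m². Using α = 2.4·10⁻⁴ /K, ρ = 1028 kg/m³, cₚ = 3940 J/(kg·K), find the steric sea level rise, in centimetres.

about 15 cm

Δh = αQ/(ρcₚ) = 2.4×10⁻⁴ × 2.6×10⁹ / (1028 × 3940) ≈ 0.15406 m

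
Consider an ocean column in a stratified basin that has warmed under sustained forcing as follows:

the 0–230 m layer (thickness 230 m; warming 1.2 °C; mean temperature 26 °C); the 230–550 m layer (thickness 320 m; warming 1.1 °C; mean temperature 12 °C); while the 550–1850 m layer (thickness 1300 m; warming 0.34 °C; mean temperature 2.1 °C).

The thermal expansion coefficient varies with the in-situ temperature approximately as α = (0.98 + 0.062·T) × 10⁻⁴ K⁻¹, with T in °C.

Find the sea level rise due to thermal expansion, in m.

about 0.18 m

Layer 1: α = (0.98 + 0.062×26)×10⁻⁴ = 2.592×10⁻⁴ K⁻¹
Layer 2: α = (0.98 + 0.062×12)×10⁻⁴ = 1.724×10⁻⁴ K⁻¹
Layer 3: α = (0.98 + 0.062×2.1)×10⁻⁴ = 1.1102×10⁻⁴ K⁻¹
0–230 m: 230 × 1.2 × 2.592×10⁻⁴ = 0.0715392 m
230–550 m: 1.724×10⁻⁴ × 1.1 × 320 = 0.0606848 m
550–1850 m: 1300 × 1.1102×10⁻⁴ × 0.34 = 0.04907084 m
Δh = 0.0715392 + 0.0606848 + 0.04907084 = 0.18129484 m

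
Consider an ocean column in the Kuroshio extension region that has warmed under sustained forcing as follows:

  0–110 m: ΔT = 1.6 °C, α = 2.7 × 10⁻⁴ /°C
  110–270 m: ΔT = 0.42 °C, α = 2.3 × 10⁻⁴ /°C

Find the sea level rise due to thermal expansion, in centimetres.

6.30 cm

2.7×10⁻⁴ × 1.6 × 110 = 0.04752 m
Layer 2: 160 × 0.42 × 2.3×10⁻⁴ = 0.015456 m
Δh = 0.04752 + 0.015456 = 0.062976 m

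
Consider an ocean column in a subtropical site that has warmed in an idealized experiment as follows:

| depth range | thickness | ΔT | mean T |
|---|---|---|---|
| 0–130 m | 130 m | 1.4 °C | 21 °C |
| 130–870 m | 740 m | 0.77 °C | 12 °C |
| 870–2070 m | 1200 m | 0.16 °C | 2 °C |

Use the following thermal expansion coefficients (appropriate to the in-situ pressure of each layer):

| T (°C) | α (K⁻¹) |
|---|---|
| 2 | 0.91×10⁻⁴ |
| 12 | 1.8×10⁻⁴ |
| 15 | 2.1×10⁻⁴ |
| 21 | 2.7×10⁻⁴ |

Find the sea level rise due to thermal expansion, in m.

Layer 1 at 21 °C → α = 2.7×10⁻⁴ K⁻¹
Layer 2 at 12 °C → α = 1.8×10⁻⁴ K⁻¹
Layer 3 at 2 °C → α = 0.91×10⁻⁴ K⁻¹
Layer 1: 130 × 1.4 × 2.7×10⁻⁴ = 0.04914 m
0.77 × 1.8×10⁻⁴ × 740 = 0.102564 m
Layer 3: 1200 × 0.16 × 0.91×10⁻⁴ = 0.017472 m
Δh = 0.04914 + 0.102564 + 0.017472 = 0.169176 m ≈ 0.169 m

Δh ≈ 0.169 m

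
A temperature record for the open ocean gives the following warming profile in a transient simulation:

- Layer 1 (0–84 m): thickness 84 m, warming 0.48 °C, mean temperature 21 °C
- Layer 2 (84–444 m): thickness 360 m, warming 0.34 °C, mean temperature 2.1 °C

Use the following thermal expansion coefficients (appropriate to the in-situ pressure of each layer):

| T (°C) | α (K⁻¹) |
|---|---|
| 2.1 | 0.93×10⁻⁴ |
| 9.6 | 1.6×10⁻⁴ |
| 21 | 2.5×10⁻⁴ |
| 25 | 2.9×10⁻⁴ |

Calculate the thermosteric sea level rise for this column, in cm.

Layer 1 at 21 °C → α = 2.5×10⁻⁴ K⁻¹
Layer 2 at 2.1 °C → α = 0.93×10⁻⁴ K⁻¹
0.48 × 84 × 2.5×10⁻⁴ = 0.01008 m
84–444 m: 0.34 × 0.93×10⁻⁴ × 360 = 0.0113832 m
Δh = 0.01008 + 0.0113832 = 0.0214632 m

2.15 cm of thermosteric rise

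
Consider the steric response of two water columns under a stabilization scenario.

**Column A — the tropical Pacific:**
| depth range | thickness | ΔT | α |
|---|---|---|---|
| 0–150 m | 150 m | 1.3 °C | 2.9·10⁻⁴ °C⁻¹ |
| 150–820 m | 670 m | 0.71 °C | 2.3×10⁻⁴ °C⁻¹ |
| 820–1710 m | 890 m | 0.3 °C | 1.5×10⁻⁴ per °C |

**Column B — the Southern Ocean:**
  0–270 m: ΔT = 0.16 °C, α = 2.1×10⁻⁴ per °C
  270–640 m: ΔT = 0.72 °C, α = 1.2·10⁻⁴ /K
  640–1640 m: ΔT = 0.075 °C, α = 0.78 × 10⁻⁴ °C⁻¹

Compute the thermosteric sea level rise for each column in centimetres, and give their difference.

A: 21 cm; B: 4.7 cm; difference 16 cm

A Layer 1: 150 × 2.9×10⁻⁴ × 1.3 = 0.05655 m
A 670 × 0.71 × 2.3×10⁻⁴ = 0.109411 m
A 820–1710 m: 0.3 × 1.5×10⁻⁴ × 890 = 0.04005 m
A total: 0.206011 m
B 0.16 × 2.1×10⁻⁴ × 270 = 0.009072 m
B 370 × 1.2×10⁻⁴ × 0.72 = 0.031968 m
B Layer 3: 0.075 × 1000 × 0.78×10⁻⁴ = 0.00585 m
B total: 0.04689 m
Difference: 0.206011 − 0.04689 = 0.159121 m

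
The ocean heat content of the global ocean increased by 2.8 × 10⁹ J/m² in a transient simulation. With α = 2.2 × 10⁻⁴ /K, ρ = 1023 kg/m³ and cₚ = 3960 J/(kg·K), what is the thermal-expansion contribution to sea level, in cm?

Δh = αQ/(ρcₚ) = 2.2×10⁻⁴ × 2.8×10⁹ / (1023 × 3960) ≈ 0.15206 m

Δh = 15.2 cm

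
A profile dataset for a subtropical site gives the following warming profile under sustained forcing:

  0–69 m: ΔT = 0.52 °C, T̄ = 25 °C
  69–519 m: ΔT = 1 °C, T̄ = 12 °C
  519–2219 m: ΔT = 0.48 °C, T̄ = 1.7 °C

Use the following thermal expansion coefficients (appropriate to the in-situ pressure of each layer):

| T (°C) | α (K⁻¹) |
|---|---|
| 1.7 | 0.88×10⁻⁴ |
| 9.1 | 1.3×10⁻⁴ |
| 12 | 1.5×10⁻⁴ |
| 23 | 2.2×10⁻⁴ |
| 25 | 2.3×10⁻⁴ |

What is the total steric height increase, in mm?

148 mm

Layer 1 at 25 °C → α = 2.3×10⁻⁴ K⁻¹
Layer 2 at 12 °C → α = 1.5×10⁻⁴ K⁻¹
Layer 3 at 1.7 °C → α = 0.88×10⁻⁴ K⁻¹
0–69 m: 2.3×10⁻⁴ × 0.52 × 69 = 0.0082524 m
69–519 m: 450 × 1 × 1.5×10⁻⁴ = 0.06750 m
519–2219 m: 0.48 × 0.88×10⁻⁴ × 1700 = 0.071808 m
Δh = 0.0082524 + 0.06750 + 0.071808 = 0.1475604 m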